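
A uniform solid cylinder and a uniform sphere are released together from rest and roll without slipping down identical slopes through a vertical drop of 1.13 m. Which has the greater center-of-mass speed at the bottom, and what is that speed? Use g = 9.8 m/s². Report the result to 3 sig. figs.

the uniform sphere, at v ≈ 3.98 m/s

For rolling without slipping, Mgh = ½(1+k)Mv² where k = I/(MR²), so v = √(2gh/(1+k)).
Uniform solid cylinder: k = 0.5, giving v = √(2×9.8×1.13/1.5) = 3.843 m/s.
Uniform sphere: k = 0.4, giving v = √(2×9.8×1.13/1.4) = 3.977 m/s.
The smaller k wins: the uniform sphere, at ≈ 3.98 m/s.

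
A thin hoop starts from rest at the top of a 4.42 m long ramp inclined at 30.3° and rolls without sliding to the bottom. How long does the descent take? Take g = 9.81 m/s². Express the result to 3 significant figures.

For this body I = MR², i.e. k = I/(MR²) = 1.
Along the incline Mg sinθ − f = Ma, and torque about the center fR = Iα = kMR²(a/R) gives f = kMa.
Hence a = g sinθ/(1+k) = 9.81×sin30.3°/2 = 2.475 m/s².
With constant a from rest, t = √(2L/a) = √(2·4.42/2.475) ≈ 1.89 s.

t ≈ 1.89 s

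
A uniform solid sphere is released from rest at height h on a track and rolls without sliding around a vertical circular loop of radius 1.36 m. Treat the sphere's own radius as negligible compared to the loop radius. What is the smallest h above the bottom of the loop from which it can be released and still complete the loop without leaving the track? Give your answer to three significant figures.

The moment of inertia is (2/5)MR², giving k ≡ I/(MR²) = 0.4.
At the top, contact is just lost when gravity alone supplies the centripetal force: Mg = Mv_top²/r, i.e. v_top² = gr.
With ω = v/R, the kinetic energy at speed v is ½(1+k)Mv² = (7/10)Mv².
Energy conservation from release (height h) to the top (height 2r): Mgh = Mg(2r) + (7/10)M·gr.
Thus h_min = 2r + (1+k)r/2 = r(2 + 1.4/2) = 1.36 × 2.7 ≈ 3.67 m.

h_min ≈ 3.67 m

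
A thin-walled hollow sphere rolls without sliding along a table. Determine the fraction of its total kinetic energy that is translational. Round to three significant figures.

fraction ≈ 0.600

With I = (2/3)MR², the ratio k = I/(MR²) is 2/3.
With ω = v/R, KE_trans = ½Mv² and KE_rot = ½Iω² = ½kMv², so KE_total = ½(1+k)Mv².
The translational fraction is therefore 1/(1+k) = 1/1.667 ≈ 0.600.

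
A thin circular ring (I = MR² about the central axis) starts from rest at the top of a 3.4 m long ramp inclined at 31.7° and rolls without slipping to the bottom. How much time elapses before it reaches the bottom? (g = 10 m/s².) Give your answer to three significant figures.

t ≈ 1.61 s

Here I = MR², so the shape factor k = I/(MR²) = 1.
Translational: Mg sinθ − f = Ma. Rotational about the CM: fR = Iα = kMRa, so f = kMa.
Hence a = g sinθ/(1+k) = 10×sin31.7°/2 = 2.627 m/s².
With constant a from rest, t = √(2L/a) = √(2·3.4/2.627) ≈ 1.61 s.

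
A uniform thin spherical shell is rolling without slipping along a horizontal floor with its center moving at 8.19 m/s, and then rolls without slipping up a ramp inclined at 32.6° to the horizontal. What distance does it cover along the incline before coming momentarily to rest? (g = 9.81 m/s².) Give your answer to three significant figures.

The moment of inertia is (2/3)MR², giving k ≡ I/(MR²) = 2/3.
Since it rolls without slipping, ω = v/R and KE = ½Mv² + ½Iω² = ½(1+k)Mv² = (5/6)Mv².
Setting this equal to Mgh gives the vertical rise h = (1+k)v₀²/(2g) = 1.667×8.19²/(2×9.81) = 5.698 m.
The distance along the slope is d = h/sinθ = 5.698/sin32.6° ≈ 10.6 m.

d ≈ 10.6 m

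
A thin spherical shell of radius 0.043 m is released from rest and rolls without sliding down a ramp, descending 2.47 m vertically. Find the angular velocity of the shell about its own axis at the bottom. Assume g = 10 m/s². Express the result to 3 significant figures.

Here I = (2/3)MR², so the shape factor k = I/(MR²) = 2/3.
Rolling without slipping gives ω = v/R, so the total kinetic energy is ½Mv² + ½Iω² = ½(1+k)Mv² = (5/6)Mv².
Energy conservation Mgh = ½(1+k)Mv² gives v = √(2gh/(1+k)) = √(2 × 10 × 2.47 / 1.667) = 5.444 m/s.
Then ω = v/R = 5.444 / 0.043 ≈ 127 rad/s.

ω ≈ 127 rad/s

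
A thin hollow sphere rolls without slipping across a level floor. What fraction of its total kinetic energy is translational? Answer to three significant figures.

Here I = (2/3)MR², so the shape factor k = I/(MR²) = 2/3.
With ω = v/R, KE_trans = ½Mv² and KE_rot = ½Iω² = ½kMv², so KE_total = ½(1+k)Mv².
The translational fraction is therefore 1/(1+k) = 1/1.667 ≈ 0.600.

fraction ≈ 0.600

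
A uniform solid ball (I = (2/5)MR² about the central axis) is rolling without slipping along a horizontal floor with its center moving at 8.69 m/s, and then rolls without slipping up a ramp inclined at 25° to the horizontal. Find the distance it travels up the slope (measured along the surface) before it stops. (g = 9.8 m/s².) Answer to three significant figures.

For this body I = (2/5)MR², i.e. k = I/(MR²) = 0.4.
Rolling without slipping gives ω = v/R, so the total kinetic energy is ½Mv² + ½Iω² = ½(1+k)Mv² = (7/10)Mv².
Setting this equal to Mgh gives the vertical rise h = (1+k)v₀²/(2g) = 1.4×8.69²/(2×9.8) = 5.394 m.
The distance along the slope is d = h/sinθ = 5.394/sin25° ≈ 12.8 m.

d ≈ 12.8 m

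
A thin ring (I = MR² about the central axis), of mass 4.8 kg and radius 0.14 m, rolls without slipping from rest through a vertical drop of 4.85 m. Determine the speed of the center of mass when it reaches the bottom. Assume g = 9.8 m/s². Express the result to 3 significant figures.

v ≈ 6.89 m/s

With I = MR², the ratio k = I/(MR²) is 1.
Pure rolling means v = ωR; then KE = ½Mv² + ½I(v/R)² = ½(1+k)Mv² = Mv².
Energy conservation: Mgh = Mv², so v = √(2gh/(1+k)) = √(2 × 9.8 × 4.85 / 2) ≈ 6.89 m/s.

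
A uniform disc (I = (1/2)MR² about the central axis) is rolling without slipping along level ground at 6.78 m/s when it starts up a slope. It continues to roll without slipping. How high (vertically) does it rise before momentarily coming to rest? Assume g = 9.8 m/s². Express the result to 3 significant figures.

h ≈ 3.52 m

For this body I = (1/2)MR², i.e. k = I/(MR²) = 0.5.
Since it rolls without slipping, ω = v/R and KE = ½Mv² + ½Iω² = ½(1+k)Mv² = (3/4)Mv².
All of this converts to potential energy at the highest point: (3/4)Mv₀² = Mgh.
Thus h = (1+k)v₀²/(2g) = 1.5 × 6.78² / (2 × 9.8) ≈ 3.52 m.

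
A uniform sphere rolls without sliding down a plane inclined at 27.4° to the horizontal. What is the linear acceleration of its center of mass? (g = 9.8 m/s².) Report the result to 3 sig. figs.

a ≈ 3.22 m/s²

With I = (2/5)MR², the ratio k = I/(MR²) is 0.4.
Translational: Mg sinθ − f = Ma. Rotational about the CM: fR = Iα = kMRa, so f = kMa.
Eliminating f: Mg sinθ = (1+k)Ma, so a = g sinθ/(1+k) = 9.8 × sin27.4° / 1.4 ≈ 3.22 m/s².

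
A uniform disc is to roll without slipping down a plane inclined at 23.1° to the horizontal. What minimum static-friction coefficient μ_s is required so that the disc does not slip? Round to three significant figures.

μ_min ≈ 0.142

With I = (1/2)MR², the ratio k = I/(MR²) is 0.5.
Translational: Mg sinθ − f = Ma. Rotational about the CM: fR = Iα = kMRa, so f = kMa.
These give a = g sinθ/(1+k) and the required friction f = kMg sinθ/(1+k).
The normal force is N = Mg cosθ, so μ_min = f/N = k tanθ/(1+k).
μ_min = 0.5 × tan23.1° / 1.5 ≈ 0.142.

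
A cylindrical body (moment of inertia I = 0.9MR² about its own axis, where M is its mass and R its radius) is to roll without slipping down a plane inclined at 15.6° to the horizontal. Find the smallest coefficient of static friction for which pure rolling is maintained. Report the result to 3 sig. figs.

μ_min ≈ 0.132

The moment of inertia is 0.9MR², giving k ≡ I/(MR²) = 0.9.
Translational: Mg sinθ − f = Ma. Rotational about the CM: fR = Iα = kMRa, so f = kMa.
These give a = g sinθ/(1+k) and the required friction f = kMg sinθ/(1+k).
The normal force is N = Mg cosθ, so μ_min = f/N = k tanθ/(1+k).
μ_min = 0.9 × tan15.6° / 1.9 ≈ 0.132.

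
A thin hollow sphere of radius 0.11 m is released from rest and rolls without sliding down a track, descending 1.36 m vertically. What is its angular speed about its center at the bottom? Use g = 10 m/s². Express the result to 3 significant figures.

For this body I = (2/3)MR², i.e. k = I/(MR²) = 2/3.
The rolling condition ω = v/R makes the rotational term ½I(v/R)² = ½kMv², so KE_total = ½(1+k)Mv² = (5/6)Mv².
Energy conservation Mgh = ½(1+k)Mv² gives v = √(2gh/(1+k)) = √(2 × 10 × 1.36 / 1.667) = 4.04 m/s.
Then ω = v/R = 4.04 / 0.11 ≈ 36.7 rad/s.

ω ≈ 36.7 rad/s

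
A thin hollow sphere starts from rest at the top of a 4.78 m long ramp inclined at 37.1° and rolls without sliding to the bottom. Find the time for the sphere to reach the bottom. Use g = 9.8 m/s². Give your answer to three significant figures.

Here I = (2/3)MR², so the shape factor k = I/(MR²) = 2/3.
Along the incline Mg sinθ − f = Ma, and torque about the center fR = Iα = kMR²(a/R) gives f = kMa.
Hence a = g sinθ/(1+k) = 9.8×sin37.1°/1.667 = 3.547 m/s².
With constant a from rest, t = √(2L/a) = √(2·4.78/3.547) ≈ 1.64 s.

t ≈ 1.64 s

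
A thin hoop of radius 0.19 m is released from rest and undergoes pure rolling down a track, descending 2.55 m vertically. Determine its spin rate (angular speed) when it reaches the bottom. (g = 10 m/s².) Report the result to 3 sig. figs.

ω ≈ 26.6 rad/s

With I = MR², the ratio k = I/(MR²) is 1.
Rolling without slipping gives ω = v/R, so the total kinetic energy is ½Mv² + ½Iω² = ½(1+k)Mv² = Mv².
Energy conservation Mgh = ½(1+k)Mv² gives v = √(2gh/(1+k)) = √(2 × 10 × 2.55 / 2) = 5.05 m/s.
Then ω = v/R = 5.05 / 0.19 ≈ 26.6 rad/s.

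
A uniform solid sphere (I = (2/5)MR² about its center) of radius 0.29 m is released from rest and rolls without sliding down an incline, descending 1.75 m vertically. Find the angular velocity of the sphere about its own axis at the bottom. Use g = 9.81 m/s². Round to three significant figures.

ω ≈ 17.1 rad/s

For this body I = (2/5)MR², i.e. k = I/(MR²) = 0.4.
The rolling condition ω = v/R makes the rotational term ½I(v/R)² = ½kMv², so KE_total = ½(1+k)Mv² = (7/10)Mv².
Energy conservation Mgh = ½(1+k)Mv² gives v = √(2gh/(1+k)) = √(2 × 9.81 × 1.75 / 1.4) = 4.952 m/s.
Then ω = v/R = 4.952 / 0.29 ≈ 17.1 rad/s.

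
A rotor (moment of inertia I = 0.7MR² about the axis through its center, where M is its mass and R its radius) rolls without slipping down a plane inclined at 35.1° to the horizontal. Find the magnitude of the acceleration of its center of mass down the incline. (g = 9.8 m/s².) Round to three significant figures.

a ≈ 3.31 m/s²

For this body I = 0.7MR², i.e. k = I/(MR²) = 0.7.
Newton's second law down the slope: Mg sinθ − f = Ma. The torque equation fR = Iα (with α = a/R) gives f = kMa.
Eliminating f: Mg sinθ = (1+k)Ma, so a = g sinθ/(1+k) = 9.8 × sin35.1° / 1.7 ≈ 3.31 m/s².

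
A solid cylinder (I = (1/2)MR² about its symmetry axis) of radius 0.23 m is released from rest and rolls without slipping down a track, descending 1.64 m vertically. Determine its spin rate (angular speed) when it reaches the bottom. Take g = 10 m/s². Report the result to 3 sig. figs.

ω ≈ 20.3 rad/s

The moment of inertia is (1/2)MR², giving k ≡ I/(MR²) = 0.5.
Since it rolls without slipping, ω = v/R and KE = ½Mv² + ½Iω² = ½(1+k)Mv² = (3/4)Mv².
Energy conservation Mgh = ½(1+k)Mv² gives v = √(2gh/(1+k)) = √(2 × 10 × 1.64 / 1.5) = 4.676 m/s.
The angular speed follows from ω = v/R = 4.676/0.23 ≈ 20.3 rad/s.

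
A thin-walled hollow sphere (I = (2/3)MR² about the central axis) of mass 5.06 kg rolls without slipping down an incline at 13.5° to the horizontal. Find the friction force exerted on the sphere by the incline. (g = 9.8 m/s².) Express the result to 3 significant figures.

With I = (2/3)MR², the ratio k = I/(MR²) is 2/3.
Newton's second law down the slope: Mg sinθ − f = Ma. The torque equation fR = Iα (with α = a/R) gives f = kMa.
Combining, a = g sinθ/(1+k) and f = kMa = kMg sinθ/(1+k).
f = (2/3) × 5.06 × 9.8 × sin13.5° / 1.667 ≈ 4.63 N.

f ≈ 4.63 N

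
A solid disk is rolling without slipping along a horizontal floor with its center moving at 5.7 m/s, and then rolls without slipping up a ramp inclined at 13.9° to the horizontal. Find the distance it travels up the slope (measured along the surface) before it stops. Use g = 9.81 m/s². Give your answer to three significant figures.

d ≈ 10.3 m

With I = (1/2)MR², the ratio k = I/(MR²) is 0.5.
Pure rolling means v = ωR; then KE = ½Mv² + ½I(v/R)² = ½(1+k)Mv² = (3/4)Mv².
Setting this equal to Mgh gives the vertical rise h = (1+k)v₀²/(2g) = 1.5×5.7²/(2×9.81) = 2.484 m.
The distance along the slope is d = h/sinθ = 2.484/sin13.9° ≈ 10.3 m.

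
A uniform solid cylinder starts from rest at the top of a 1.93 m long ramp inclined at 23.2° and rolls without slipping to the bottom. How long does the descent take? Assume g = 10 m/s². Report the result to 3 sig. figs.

t ≈ 1.21 s

For this body I = (1/2)MR², i.e. k = I/(MR²) = 0.5.
Along the incline Mg sinθ − f = Ma, and torque about the center fR = Iα = kMR²(a/R) gives f = kMa.
Hence a = g sinθ/(1+k) = 10×sin23.2°/1.5 = 2.626 m/s².
With constant a from rest, t = √(2L/a) = √(2·1.93/2.626) ≈ 1.21 s.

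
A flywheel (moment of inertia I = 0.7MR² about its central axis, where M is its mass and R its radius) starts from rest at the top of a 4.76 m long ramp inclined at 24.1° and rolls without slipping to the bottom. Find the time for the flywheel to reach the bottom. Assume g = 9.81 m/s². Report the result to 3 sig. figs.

For this body I = 0.7MR², i.e. k = I/(MR²) = 0.7.
Along the incline Mg sinθ − f = Ma, and torque about the center fR = Iα = kMR²(a/R) gives f = kMa.
Hence a = g sinθ/(1+k) = 9.81×sin24.1°/1.7 = 2.356 m/s².
Starting from rest, L = ½at², so t = √(2L/a) = √(2×4.76/2.356) ≈ 2.01 s.

t ≈ 2.01 s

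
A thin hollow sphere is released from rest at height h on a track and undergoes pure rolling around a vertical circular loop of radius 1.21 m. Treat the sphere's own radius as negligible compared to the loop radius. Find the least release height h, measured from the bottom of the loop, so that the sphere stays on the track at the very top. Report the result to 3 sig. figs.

With I = (2/3)MR², the ratio k = I/(MR²) is 2/3.
At the top of the loop, the minimum-contact condition is Mg = Mv_top²/r, so v_top² = gr.
With ω = v/R, the kinetic energy at speed v is ½(1+k)Mv² = (5/6)Mv².
Energy conservation from release (height h) to the top (height 2r): Mgh = Mg(2r) + (5/6)M·gr.
Thus h_min = 2r + (1+k)r/2 = r(2 + 1.667/2) = 1.21 × 2.833 ≈ 3.43 m.

h_min ≈ 3.43 m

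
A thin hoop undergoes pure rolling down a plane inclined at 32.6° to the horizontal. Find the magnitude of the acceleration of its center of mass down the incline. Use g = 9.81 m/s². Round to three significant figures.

a ≈ 2.64 m/s²

For this body I = MR², i.e. k = I/(MR²) = 1.
Newton's second law down the slope: Mg sinθ − f = Ma. The torque equation fR = Iα (with α = a/R) gives f = kMa.
Eliminating f: Mg sinθ = (1+k)Ma, so a = g sinθ/(1+k) = 9.81 × sin32.6° / 2 ≈ 2.64 m/s².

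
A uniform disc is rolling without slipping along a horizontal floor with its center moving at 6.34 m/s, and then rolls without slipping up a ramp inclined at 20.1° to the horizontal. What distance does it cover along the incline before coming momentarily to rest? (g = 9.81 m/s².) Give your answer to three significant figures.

d ≈ 8.94 m

Here I = (1/2)MR², so the shape factor k = I/(MR²) = 0.5.
The rolling condition ω = v/R makes the rotational term ½I(v/R)² = ½kMv², so KE_total = ½(1+k)Mv² = (3/4)Mv².
Setting this equal to Mgh gives the vertical rise h = (1+k)v₀²/(2g) = 1.5×6.34²/(2×9.81) = 3.073 m.
The distance along the slope is d = h/sinθ = 3.073/sin20.1° ≈ 8.94 m.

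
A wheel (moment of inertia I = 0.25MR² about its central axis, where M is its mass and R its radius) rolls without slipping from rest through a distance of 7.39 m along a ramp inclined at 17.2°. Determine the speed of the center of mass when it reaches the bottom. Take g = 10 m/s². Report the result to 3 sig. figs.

With I = 0.25MR², the ratio k = I/(MR²) is 0.25.
Rolling without slipping gives ω = v/R, so the total kinetic energy is ½Mv² + ½Iω² = ½(1+k)Mv² = (5/8)Mv².
The vertical drop is h = L sinθ = 7.39 × sin17.2° = 2.185 m.
Setting Mgh = (5/8)Mv² gives v = √(2gh/(1+k)) = √(2·10·2.185/1.25) ≈ 5.91 m/s.

v ≈ 5.91 m/s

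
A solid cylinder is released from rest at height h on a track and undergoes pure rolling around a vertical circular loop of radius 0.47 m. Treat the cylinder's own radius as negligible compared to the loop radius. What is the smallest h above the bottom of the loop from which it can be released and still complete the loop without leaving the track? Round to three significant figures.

The moment of inertia is (1/2)MR², giving k ≡ I/(MR²) = 0.5.
At the top of the loop, the minimum-contact condition is Mg = Mv_top²/r, so v_top² = gr.
With ω = v/R, the kinetic energy at speed v is ½(1+k)Mv² = (3/4)Mv².
Energy conservation from release (height h) to the top (height 2r): Mgh = Mg(2r) + (3/4)M·gr.
Thus h_min = 2r + (1+k)r/2 = r(2 + 1.5/2) = 0.47 × 2.75 ≈ 1.29 m.

h_min ≈ 1.29 m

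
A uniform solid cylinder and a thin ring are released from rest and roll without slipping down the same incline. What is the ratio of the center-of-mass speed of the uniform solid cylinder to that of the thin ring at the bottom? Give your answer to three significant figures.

v_ratio ≈ 1.15

Each satisfies Mgh = ½(1+k)Mv² with k = I/(MR²), so v ∝ 1/√(1+k).
For the uniform solid cylinder k = 0.5; for the thin ring k = 1.
v₁/v₂ = √((1+k₂)/(1+k₁)) = √(2/1.5) ≈ 1.15.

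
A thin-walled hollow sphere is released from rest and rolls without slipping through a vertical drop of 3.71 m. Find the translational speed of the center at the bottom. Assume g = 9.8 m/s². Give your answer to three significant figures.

With I = (2/3)MR², the ratio k = I/(MR²) is 2/3.
The rolling condition ω = v/R makes the rotational term ½I(v/R)² = ½kMv², so KE_total = ½(1+k)Mv² = (5/6)Mv².
Energy conservation: Mgh = (5/6)Mv², so v = √(2gh/(1+k)) = √(2 × 9.8 × 3.71 / 1.667) ≈ 6.61 m/s.

v ≈ 6.61 m/s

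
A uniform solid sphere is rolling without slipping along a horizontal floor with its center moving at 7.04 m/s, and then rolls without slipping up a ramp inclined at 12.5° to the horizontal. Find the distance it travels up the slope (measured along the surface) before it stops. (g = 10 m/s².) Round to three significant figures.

d ≈ 16.0 m

Here I = (2/5)MR², so the shape factor k = I/(MR²) = 0.4.
The rolling condition ω = v/R makes the rotational term ½I(v/R)² = ½kMv², so KE_total = ½(1+k)Mv² = (7/10)Mv².
Setting this equal to Mgh gives the vertical rise h = (1+k)v₀²/(2g) = 1.4×7.04²/(2×10) = 3.469 m.
Along the incline, d = h/sinθ = 3.469/sin12.5° ≈ 16.0 m.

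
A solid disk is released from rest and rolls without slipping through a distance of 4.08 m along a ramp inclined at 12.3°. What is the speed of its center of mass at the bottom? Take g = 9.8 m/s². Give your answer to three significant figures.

For this body I = (1/2)MR², i.e. k = I/(MR²) = 0.5.
Rolling without slipping gives ω = v/R, so the total kinetic energy is ½Mv² + ½Iω² = ½(1+k)Mv² = (3/4)Mv².
The vertical drop is h = L sinθ = 4.08 × sin12.3° = 0.8692 m.
Energy conservation: Mgh = (3/4)Mv², so v = √(2gh/(1+k)) = √(2 × 9.8 × 0.8692 / 1.5) ≈ 3.37 m/s.

v ≈ 3.37 m/s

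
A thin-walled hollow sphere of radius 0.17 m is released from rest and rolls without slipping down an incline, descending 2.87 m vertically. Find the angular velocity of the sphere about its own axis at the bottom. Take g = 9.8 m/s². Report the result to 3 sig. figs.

ω ≈ 34.2 rad/s

For this body I = (2/3)MR², i.e. k = I/(MR²) = 2/3.
The rolling condition ω = v/R makes the rotational term ½I(v/R)² = ½kMv², so KE_total = ½(1+k)Mv² = (5/6)Mv².
Energy conservation Mgh = ½(1+k)Mv² gives v = √(2gh/(1+k)) = √(2 × 9.8 × 2.87 / 1.667) = 5.81 m/s.
The angular speed follows from ω = v/R = 5.81/0.17 ≈ 34.2 rad/s.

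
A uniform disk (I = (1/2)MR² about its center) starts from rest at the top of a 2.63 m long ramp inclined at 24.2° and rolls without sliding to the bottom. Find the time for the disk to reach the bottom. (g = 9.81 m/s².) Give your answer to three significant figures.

With I = (1/2)MR², the ratio k = I/(MR²) is 0.5.
Newton's second law down the slope: Mg sinθ − f = Ma. The torque equation fR = Iα (with α = a/R) gives f = kMa.
Hence a = g sinθ/(1+k) = 9.81×sin24.2°/1.5 = 2.681 m/s².
Starting from rest, L = ½at², so t = √(2L/a) = √(2×2.63/2.681) ≈ 1.40 s.

t ≈ 1.40 s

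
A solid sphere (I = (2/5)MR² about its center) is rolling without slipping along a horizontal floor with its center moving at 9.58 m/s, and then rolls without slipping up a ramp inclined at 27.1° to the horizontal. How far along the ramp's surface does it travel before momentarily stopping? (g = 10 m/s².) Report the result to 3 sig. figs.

The moment of inertia is (2/5)MR², giving k ≡ I/(MR²) = 0.4.
The rolling condition ω = v/R makes the rotational term ½I(v/R)² = ½kMv², so KE_total = ½(1+k)Mv² = (7/10)Mv².
Setting this equal to Mgh gives the vertical rise h = (1+k)v₀²/(2g) = 1.4×9.58²/(2×10) = 6.424 m.
Along the incline, d = h/sinθ = 6.424/sin27.1° ≈ 14.1 m.

d ≈ 14.1 m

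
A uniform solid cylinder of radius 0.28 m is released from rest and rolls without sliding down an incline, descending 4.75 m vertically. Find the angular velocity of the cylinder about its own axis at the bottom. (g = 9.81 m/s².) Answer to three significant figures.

ω ≈ 28.2 rad/s

The moment of inertia is (1/2)MR², giving k ≡ I/(MR²) = 0.5.
Pure rolling means v = ωR; then KE = ½Mv² + ½I(v/R)² = ½(1+k)Mv² = (3/4)Mv².
Energy conservation Mgh = ½(1+k)Mv² gives v = √(2gh/(1+k)) = √(2 × 9.81 × 4.75 / 1.5) = 7.882 m/s.
The angular speed follows from ω = v/R = 7.882/0.28 ≈ 28.2 rad/s.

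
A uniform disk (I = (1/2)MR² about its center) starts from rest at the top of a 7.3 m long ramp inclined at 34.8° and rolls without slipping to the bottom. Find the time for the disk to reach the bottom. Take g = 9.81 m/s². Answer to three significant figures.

With I = (1/2)MR², the ratio k = I/(MR²) is 0.5.
Translational: Mg sinθ − f = Ma. Rotational about the CM: fR = Iα = kMRa, so f = kMa.
Hence a = g sinθ/(1+k) = 9.81×sin34.8°/1.5 = 3.732 m/s².
With constant a from rest, t = √(2L/a) = √(2·7.3/3.732) ≈ 1.98 s.

t ≈ 1.98 s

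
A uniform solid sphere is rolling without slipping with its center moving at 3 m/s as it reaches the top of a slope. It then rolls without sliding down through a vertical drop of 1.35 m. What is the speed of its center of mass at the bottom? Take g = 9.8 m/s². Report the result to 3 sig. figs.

Here I = (2/5)MR², so the shape factor k = I/(MR²) = 0.4.
The rolling condition ω = v/R makes the rotational term ½I(v/R)² = ½kMv², so KE_total = ½(1+k)Mv² = (7/10)Mv².
Conserving energy between top and bottom: (7/10)Mv² = (7/10)Mv₀² + Mgh, hence v² = v₀² + 2gh/(1+k).
v = √(3² + 2×9.8×1.35/1.4) = √27.9 ≈ 5.28 m/s.

v ≈ 5.28 m/s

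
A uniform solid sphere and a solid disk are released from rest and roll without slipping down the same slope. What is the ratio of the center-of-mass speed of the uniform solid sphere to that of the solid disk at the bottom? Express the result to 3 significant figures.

v_ratio ≈ 1.04

Each satisfies Mgh = ½(1+k)Mv² with k = I/(MR²), so v ∝ 1/√(1+k).
For the uniform solid sphere k = 0.4; for the solid disk k = 0.5.
v₁/v₂ = √((1+k₂)/(1+k₁)) = √(1.5/1.4) ≈ 1.04.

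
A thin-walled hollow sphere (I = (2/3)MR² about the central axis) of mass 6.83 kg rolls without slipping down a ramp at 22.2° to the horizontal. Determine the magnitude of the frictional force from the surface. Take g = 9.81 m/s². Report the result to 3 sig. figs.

f ≈ 10.1 N

For this body I = (2/3)MR², i.e. k = I/(MR²) = 2/3.
Translational: Mg sinθ − f = Ma. Rotational about the CM: fR = Iα = kMRa, so f = kMa.
Combining, a = g sinθ/(1+k) and f = kMa = kMg sinθ/(1+k).
f = (2/3) × 6.83 × 9.81 × sin22.2° / 1.667 ≈ 10.1 N.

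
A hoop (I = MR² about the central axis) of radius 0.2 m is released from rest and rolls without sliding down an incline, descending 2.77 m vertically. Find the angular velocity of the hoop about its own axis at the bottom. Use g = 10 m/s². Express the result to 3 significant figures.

ω ≈ 26.3 rad/s

With I = MR², the ratio k = I/(MR²) is 1.
Rolling without slipping gives ω = v/R, so the total kinetic energy is ½Mv² + ½Iω² = ½(1+k)Mv² = Mv².
Energy conservation Mgh = ½(1+k)Mv² gives v = √(2gh/(1+k)) = √(2 × 10 × 2.77 / 2) = 5.263 m/s.
Then ω = v/R = 5.263 / 0.2 ≈ 26.3 rad/s.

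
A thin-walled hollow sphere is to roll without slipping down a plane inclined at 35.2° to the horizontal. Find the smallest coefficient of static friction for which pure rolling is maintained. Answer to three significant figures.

μ_min ≈ 0.282

The moment of inertia is (2/3)MR², giving k ≡ I/(MR²) = 2/3.
Along the incline Mg sinθ − f = Ma, and torque about the center fR = Iα = kMR²(a/R) gives f = kMa.
These give a = g sinθ/(1+k) and the required friction f = kMg sinθ/(1+k).
The normal force is N = Mg cosθ, so μ_min = f/N = k tanθ/(1+k).
μ_min = (2/3) × tan35.2° / 1.667 ≈ 0.282.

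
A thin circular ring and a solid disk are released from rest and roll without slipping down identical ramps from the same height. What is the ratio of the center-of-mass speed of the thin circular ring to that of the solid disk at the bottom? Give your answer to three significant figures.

v_ratio ≈ 0.866

Each satisfies Mgh = ½(1+k)Mv² with k = I/(MR²), so v ∝ 1/√(1+k).
For the thin circular ring k = 1; for the solid disk k = 0.5.
v₁/v₂ = √((1+k₂)/(1+k₁)) = √(1.5/2) ≈ 0.866.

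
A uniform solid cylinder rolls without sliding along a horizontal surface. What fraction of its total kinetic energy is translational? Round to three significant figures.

The moment of inertia is (1/2)MR², giving k ≡ I/(MR²) = 0.5.
With ω = v/R, KE_trans = ½Mv² and KE_rot = ½Iω² = ½kMv², so KE_total = ½(1+k)Mv².
The translational fraction is therefore 1/(1+k) = 1/1.5 ≈ 0.667.

fraction ≈ 0.667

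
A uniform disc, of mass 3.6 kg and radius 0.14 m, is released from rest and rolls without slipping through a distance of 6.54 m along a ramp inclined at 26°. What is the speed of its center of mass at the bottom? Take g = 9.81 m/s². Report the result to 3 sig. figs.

With I = (1/2)MR², the ratio k = I/(MR²) is 0.5.
Since it rolls without slipping, ω = v/R and KE = ½Mv² + ½Iω² = ½(1+k)Mv² = (3/4)Mv².
The vertical drop is h = L sinθ = 6.54 × sin26° = 2.867 m.
Energy conservation: Mgh = (3/4)Mv², so v = √(2gh/(1+k)) = √(2 × 9.81 × 2.867 / 1.5) ≈ 6.12 m/s.

v ≈ 6.12 m/s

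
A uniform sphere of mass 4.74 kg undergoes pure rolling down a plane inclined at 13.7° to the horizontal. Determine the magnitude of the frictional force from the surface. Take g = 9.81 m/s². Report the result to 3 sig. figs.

f ≈ 3.15 N

For this body I = (2/5)MR², i.e. k = I/(MR²) = 0.4.
Translational: Mg sinθ − f = Ma. Rotational about the CM: fR = Iα = kMRa, so f = kMa.
Combining, a = g sinθ/(1+k) and f = kMa = kMg sinθ/(1+k).
f = 0.4 × 4.74 × 9.81 × sin13.7° / 1.4 ≈ 3.15 N.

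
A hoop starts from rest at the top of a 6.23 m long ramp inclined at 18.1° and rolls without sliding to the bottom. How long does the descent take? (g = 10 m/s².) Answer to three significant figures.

For this body I = MR², i.e. k = I/(MR²) = 1.
Newton's second law down the slope: Mg sinθ − f = Ma. The torque equation fR = Iα (with α = a/R) gives f = kMa.
Hence a = g sinθ/(1+k) = 10×sin18.1°/2 = 1.553 m/s².
With constant a from rest, t = √(2L/a) = √(2·6.23/1.553) ≈ 2.83 s.

t ≈ 2.83 s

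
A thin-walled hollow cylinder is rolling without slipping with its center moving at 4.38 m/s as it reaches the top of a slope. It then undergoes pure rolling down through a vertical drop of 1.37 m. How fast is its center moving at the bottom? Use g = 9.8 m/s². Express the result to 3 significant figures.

With I = MR², the ratio k = I/(MR²) is 1.
Rolling without slipping gives ω = v/R, so the total kinetic energy is ½Mv² + ½Iω² = ½(1+k)Mv² = Mv².
Energy conservation: Mv₀² + Mgh = Mv², so v² = v₀² + 2gh/(1+k).
v = √(4.38² + 2×9.8×1.37/2) = √32.61 ≈ 5.71 m/s.

v ≈ 5.71 m/s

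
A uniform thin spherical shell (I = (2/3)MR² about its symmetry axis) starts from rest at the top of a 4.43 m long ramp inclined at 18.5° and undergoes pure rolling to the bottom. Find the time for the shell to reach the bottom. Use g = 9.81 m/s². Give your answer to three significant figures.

t ≈ 2.18 s

The moment of inertia is (2/3)MR², giving k ≡ I/(MR²) = 2/3.
Newton's second law down the slope: Mg sinθ − f = Ma. The torque equation fR = Iα (with α = a/R) gives f = kMa.
Hence a = g sinθ/(1+k) = 9.81×sin18.5°/1.667 = 1.868 m/s².
Starting from rest, L = ½at², so t = √(2L/a) = √(2×4.43/1.868) ≈ 2.18 s.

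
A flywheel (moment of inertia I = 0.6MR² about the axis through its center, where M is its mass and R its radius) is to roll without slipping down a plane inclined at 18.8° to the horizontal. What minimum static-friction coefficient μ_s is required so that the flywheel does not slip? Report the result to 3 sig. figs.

For this body I = 0.6MR², i.e. k = I/(MR²) = 0.6.
Newton's second law down the slope: Mg sinθ − f = Ma. The torque equation fR = Iα (with α = a/R) gives f = kMa.
These give a = g sinθ/(1+k) and the required friction f = kMg sinθ/(1+k).
The normal force is N = Mg cosθ, so μ_min = f/N = k tanθ/(1+k).
μ_min = 0.6 × tan18.8° / 1.6 ≈ 0.128.

μ_min ≈ 0.128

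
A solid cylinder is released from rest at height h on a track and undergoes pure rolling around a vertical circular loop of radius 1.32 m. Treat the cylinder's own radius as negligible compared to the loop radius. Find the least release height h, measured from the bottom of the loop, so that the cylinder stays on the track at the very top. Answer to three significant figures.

h_min ≈ 3.63 m

The moment of inertia is (1/2)MR², giving k ≡ I/(MR²) = 0.5.
At the top, contact is just lost when gravity alone supplies the centripetal force: Mg = Mv_top²/r, i.e. v_top² = gr.
With ω = v/R, the kinetic energy at speed v is ½(1+k)Mv² = (3/4)Mv².
Energy conservation from release (height h) to the top (height 2r): Mgh = Mg(2r) + (3/4)M·gr.
Thus h_min = 2r + (1+k)r/2 = r(2 + 1.5/2) = 1.32 × 2.75 ≈ 3.63 m.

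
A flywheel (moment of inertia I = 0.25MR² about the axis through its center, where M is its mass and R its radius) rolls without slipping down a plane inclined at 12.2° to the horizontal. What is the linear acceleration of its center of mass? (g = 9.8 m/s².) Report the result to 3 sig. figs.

a ≈ 1.66 m/s²

For this body I = 0.25MR², i.e. k = I/(MR²) = 0.25.
Newton's second law down the slope: Mg sinθ − f = Ma. The torque equation fR = Iα (with α = a/R) gives f = kMa.
Eliminating f: Mg sinθ = (1+k)Ma, so a = g sinθ/(1+k) = 9.8 × sin12.2° / 1.25 ≈ 1.66 m/s².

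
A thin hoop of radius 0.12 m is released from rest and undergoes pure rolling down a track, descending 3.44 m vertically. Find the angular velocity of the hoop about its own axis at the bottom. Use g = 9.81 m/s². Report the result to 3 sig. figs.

ω ≈ 48.4 rad/s

The moment of inertia is MR², giving k ≡ I/(MR²) = 1.
The rolling condition ω = v/R makes the rotational term ½I(v/R)² = ½kMv², so KE_total = ½(1+k)Mv² = Mv².
Energy conservation Mgh = ½(1+k)Mv² gives v = √(2gh/(1+k)) = √(2 × 9.81 × 3.44 / 2) = 5.809 m/s.
The angular speed follows from ω = v/R = 5.809/0.12 ≈ 48.4 rad/s.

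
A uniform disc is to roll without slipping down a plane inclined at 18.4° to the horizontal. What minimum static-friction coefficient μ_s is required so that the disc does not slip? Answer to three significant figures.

μ_min ≈ 0.111

For this body I = (1/2)MR², i.e. k = I/(MR²) = 0.5.
Newton's second law down the slope: Mg sinθ − f = Ma. The torque equation fR = Iα (with α = a/R) gives f = kMa.
These give a = g sinθ/(1+k) and the required friction f = kMg sinθ/(1+k).
With N = Mg cosθ, the no-slip condition f ≤ μN gives μ_min = f/N = k tanθ/(1+k).
μ_min = 0.5 × tan18.4° / 1.5 ≈ 0.111.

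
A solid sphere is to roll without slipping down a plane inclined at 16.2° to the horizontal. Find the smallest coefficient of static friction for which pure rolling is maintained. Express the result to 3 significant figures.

μ_min ≈ 0.0830

Here I = (2/5)MR², so the shape factor k = I/(MR²) = 0.4.
Along the incline Mg sinθ − f = Ma, and torque about the center fR = Iα = kMR²(a/R) gives f = kMa.
These give a = g sinθ/(1+k) and the required friction f = kMg sinθ/(1+k).
With N = Mg cosθ, the no-slip condition f ≤ μN gives μ_min = f/N = k tanθ/(1+k).
μ_min = 0.4 × tan16.2° / 1.4 ≈ 0.0830.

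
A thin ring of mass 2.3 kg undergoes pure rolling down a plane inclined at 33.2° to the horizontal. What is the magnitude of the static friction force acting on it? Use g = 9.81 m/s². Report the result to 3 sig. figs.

f ≈ 6.18 N

For this body I = MR², i.e. k = I/(MR²) = 1.
Translational: Mg sinθ − f = Ma. Rotational about the CM: fR = Iα = kMRa, so f = kMa.
Combining, a = g sinθ/(1+k) and f = kMa = kMg sinθ/(1+k).
f = 1 × 2.3 × 9.81 × sin33.2° / 2 ≈ 6.18 N.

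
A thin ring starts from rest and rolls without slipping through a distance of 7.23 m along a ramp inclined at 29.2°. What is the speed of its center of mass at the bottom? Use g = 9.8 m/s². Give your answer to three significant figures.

v ≈ 5.88 m/s

For this body I = MR², i.e. k = I/(MR²) = 1.
Pure rolling means v = ωR; then KE = ½Mv² + ½I(v/R)² = ½(1+k)Mv² = Mv².
The vertical drop is h = L sinθ = 7.23 × sin29.2° = 3.527 m.
Setting Mgh = Mv² gives v = √(2gh/(1+k)) = √(2·9.8·3.527/2) ≈ 5.88 m/s.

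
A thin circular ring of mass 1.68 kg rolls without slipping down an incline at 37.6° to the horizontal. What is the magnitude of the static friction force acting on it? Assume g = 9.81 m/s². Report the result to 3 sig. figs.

Here I = MR², so the shape factor k = I/(MR²) = 1.
Translational: Mg sinθ − f = Ma. Rotational about the CM: fR = Iα = kMRa, so f = kMa.
Combining, a = g sinθ/(1+k) and f = kMa = kMg sinθ/(1+k).
f = 1 × 1.68 × 9.81 × sin37.6° / 2 ≈ 5.03 N.

f ≈ 5.03 N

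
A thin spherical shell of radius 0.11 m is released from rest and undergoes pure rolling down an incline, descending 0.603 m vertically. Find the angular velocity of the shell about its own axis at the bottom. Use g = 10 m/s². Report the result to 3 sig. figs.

For this body I = (2/3)MR², i.e. k = I/(MR²) = 2/3.
The rolling condition ω = v/R makes the rotational term ½I(v/R)² = ½kMv², so KE_total = ½(1+k)Mv² = (5/6)Mv².
Energy conservation Mgh = ½(1+k)Mv² gives v = √(2gh/(1+k)) = √(2 × 10 × 0.603 / 1.667) = 2.69 m/s.
The angular speed follows from ω = v/R = 2.69/0.11 ≈ 24.5 rad/s.

ω ≈ 24.5 rad/s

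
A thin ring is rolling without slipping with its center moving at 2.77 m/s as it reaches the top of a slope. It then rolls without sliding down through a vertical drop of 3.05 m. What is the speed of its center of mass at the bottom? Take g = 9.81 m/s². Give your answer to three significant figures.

v ≈ 6.13 m/s

With I = MR², the ratio k = I/(MR²) is 1.
Rolling without slipping gives ω = v/R, so the total kinetic energy is ½Mv² + ½Iω² = ½(1+k)Mv² = Mv².
Conserving energy between top and bottom: Mv² = Mv₀² + Mgh, hence v² = v₀² + 2gh/(1+k).
v = √(2.77² + 2×9.81×3.05/2) = √37.59 ≈ 6.13 m/s.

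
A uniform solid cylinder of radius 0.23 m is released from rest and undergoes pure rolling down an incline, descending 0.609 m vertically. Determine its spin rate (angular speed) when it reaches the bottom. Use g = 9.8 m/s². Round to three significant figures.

ω ≈ 12.3 rad/s

The moment of inertia is (1/2)MR², giving k ≡ I/(MR²) = 0.5.
Pure rolling means v = ωR; then KE = ½Mv² + ½I(v/R)² = ½(1+k)Mv² = (3/4)Mv².
Energy conservation Mgh = ½(1+k)Mv² gives v = √(2gh/(1+k)) = √(2 × 9.8 × 0.609 / 1.5) = 2.821 m/s.
The angular speed follows from ω = v/R = 2.821/0.23 ≈ 12.3 rad/s.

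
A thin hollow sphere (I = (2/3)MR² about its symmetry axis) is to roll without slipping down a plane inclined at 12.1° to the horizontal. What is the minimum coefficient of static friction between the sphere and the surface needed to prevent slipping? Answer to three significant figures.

μ_min ≈ 0.0858

For this body I = (2/3)MR², i.e. k = I/(MR²) = 2/3.
Newton's second law down the slope: Mg sinθ − f = Ma. The torque equation fR = Iα (with α = a/R) gives f = kMa.
These give a = g sinθ/(1+k) and the required friction f = kMg sinθ/(1+k).
The normal force is N = Mg cosθ, so μ_min = f/N = k tanθ/(1+k).
μ_min = (2/3) × tan12.1° / 1.667 ≈ 0.0858.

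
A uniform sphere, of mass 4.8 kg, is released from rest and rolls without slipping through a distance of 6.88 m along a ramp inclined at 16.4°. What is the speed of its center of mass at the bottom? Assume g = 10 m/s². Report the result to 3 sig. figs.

v ≈ 5.27 m/s

For this body I = (2/5)MR², i.e. k = I/(MR²) = 0.4.
The rolling condition ω = v/R makes the rotational term ½I(v/R)² = ½kMv², so KE_total = ½(1+k)Mv² = (7/10)Mv².
The vertical drop is h = L sinθ = 6.88 × sin16.4° = 1.943 m.
Setting Mgh = (7/10)Mv² gives v = √(2gh/(1+k)) = √(2·10·1.943/1.4) ≈ 5.27 m/s.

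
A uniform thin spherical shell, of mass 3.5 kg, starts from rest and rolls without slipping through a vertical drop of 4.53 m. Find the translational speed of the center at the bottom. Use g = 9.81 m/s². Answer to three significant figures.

v ≈ 7.30 m/s

Here I = (2/3)MR², so the shape factor k = I/(MR²) = 2/3.
The rolling condition ω = v/R makes the rotational term ½I(v/R)² = ½kMv², so KE_total = ½(1+k)Mv² = (5/6)Mv².
Setting Mgh = (5/6)Mv² gives v = √(2gh/(1+k)) = √(2·9.81·4.53/1.667) ≈ 7.30 m/s.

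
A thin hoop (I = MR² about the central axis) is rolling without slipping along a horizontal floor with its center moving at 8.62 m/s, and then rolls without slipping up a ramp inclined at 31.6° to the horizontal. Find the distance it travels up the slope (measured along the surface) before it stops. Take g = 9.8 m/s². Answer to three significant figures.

Here I = MR², so the shape factor k = I/(MR²) = 1.
Pure rolling means v = ωR; then KE = ½Mv² + ½I(v/R)² = ½(1+k)Mv² = Mv².
Setting this equal to Mgh gives the vertical rise h = (1+k)v₀²/(2g) = 2×8.62²/(2×9.8) = 7.582 m.
The distance along the slope is d = h/sinθ = 7.582/sin31.6° ≈ 14.5 m.

d ≈ 14.5 m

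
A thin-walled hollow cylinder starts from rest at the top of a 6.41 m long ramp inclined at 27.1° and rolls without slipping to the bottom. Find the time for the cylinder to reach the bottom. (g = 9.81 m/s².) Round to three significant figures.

t ≈ 2.40 s

Here I = MR², so the shape factor k = I/(MR²) = 1.
Translational: Mg sinθ − f = Ma. Rotational about the CM: fR = Iα = kMRa, so f = kMa.
Hence a = g sinθ/(1+k) = 9.81×sin27.1°/2 = 2.234 m/s².
With constant a from rest, t = √(2L/a) = √(2·6.41/2.234) ≈ 2.40 s.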